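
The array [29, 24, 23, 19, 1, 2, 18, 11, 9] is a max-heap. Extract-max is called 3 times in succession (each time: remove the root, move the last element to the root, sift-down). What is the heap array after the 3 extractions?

[19, 11, 18, 9, 1, 2]

extract-max #1 returns 29:
  remove root 29; move last element 9 to root → [9, 24, 23, 19, 1, 2, 18, 11]
  9 vs larger child 24 at index 1, swap → [24, 9, 23, 19, 1, 2, 18, 11]
  9 vs larger child 19 at index 3, swap → [24, 19, 23, 9, 1, 2, 18, 11]
  9 vs only child 11 at index 7, swap → [24, 19, 23, 11, 1, 2, 18, 9]
extract-max #2 returns 24:
  remove root 24; move last element 9 to root → [9, 19, 23, 11, 1, 2, 18]
  9 vs larger child 23 at index 2, swap → [23, 19, 9, 11, 1, 2, 18]
  9 vs larger child 18 at index 6, swap → [23, 19, 18, 11, 1, 2, 9]
extract-max #3 returns 23:
  remove root 23; move last element 9 to root → [9, 19, 18, 11, 1, 2]
  9 vs larger child 19 at index 1, swap → [19, 9, 18, 11, 1, 2]
  9 vs larger child 11 at index 3, swap → [19, 11, 18, 9, 1, 2]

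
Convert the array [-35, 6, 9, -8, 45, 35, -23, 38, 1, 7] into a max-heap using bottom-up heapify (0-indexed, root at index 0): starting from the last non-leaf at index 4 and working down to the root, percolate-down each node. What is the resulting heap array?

sift down from index 4: already satisfies heap property
sift down from index 3:
  -8 vs larger child 38 at index 7, swap → [-35, 6, 9, 38, 45, 35, -23, -8, 1, 7]
sift down from index 2:
  9 vs larger child 35 at index 5, swap → [-35, 6, 35, 38, 45, 9, -23, -8, 1, 7]
sift down from index 1:
  6 vs larger child 45 at index 4, swap → [-35, 45, 35, 38, 6, 9, -23, -8, 1, 7]
  6 vs only child 7 at index 9, swap → [-35, 45, 35, 38, 7, 9, -23, -8, 1, 6]
sift down from index 0:
  -35 vs larger child 45 at index 1, swap → [45, -35, 35, 38, 7, 9, -23, -8, 1, 6]
  -35 vs larger child 38 at index 3, swap → [45, 38, 35, -35, 7, 9, -23, -8, 1, 6]
  -35 vs larger child 1 at index 8, swap → [45, 38, 35, 1, 7, 9, -23, -8, -35, 6]

[45, 38, 35, 1, 7, 9, -23, -8, -35, 6]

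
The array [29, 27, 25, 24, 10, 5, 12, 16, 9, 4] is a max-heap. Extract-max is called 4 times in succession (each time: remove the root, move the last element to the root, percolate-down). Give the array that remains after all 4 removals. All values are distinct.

extract-max #1 returns 29:
  remove root 29; move last element 4 to root → [4, 27, 25, 24, 10, 5, 12, 16, 9]
  4 vs larger child 27 at index 1, swap → [27, 4, 25, 24, 10, 5, 12, 16, 9]
  4 vs larger child 24 at index 3, swap → [27, 24, 25, 4, 10, 5, 12, 16, 9]
  4 vs larger child 16 at index 7, swap → [27, 24, 25, 16, 10, 5, 12, 4, 9]
extract-max #2 returns 27:
  remove root 27; move last element 9 to root → [9, 24, 25, 16, 10, 5, 12, 4]
  9 vs larger child 25 at index 2, swap → [25, 24, 9, 16, 10, 5, 12, 4]
  9 vs larger child 12 at index 6, swap → [25, 24, 12, 16, 10, 5, 9, 4]
extract-max #3 returns 25:
  remove root 25; move last element 4 to root → [4, 24, 12, 16, 10, 5, 9]
  4 vs larger child 24 at index 1, swap → [24, 4, 12, 16, 10, 5, 9]
  4 vs larger child 16 at index 3, swap → [24, 16, 12, 4, 10, 5, 9]
extract-max #4 returns 24:
  remove root 24; move last element 9 to root → [9, 16, 12, 4, 10, 5]
  9 vs larger child 16 at index 1, swap → [16, 9, 12, 4, 10, 5]
  9 vs larger child 10 at index 4, swap → [16, 10, 12, 4, 9, 5]

[16, 10, 12, 4, 9, 5]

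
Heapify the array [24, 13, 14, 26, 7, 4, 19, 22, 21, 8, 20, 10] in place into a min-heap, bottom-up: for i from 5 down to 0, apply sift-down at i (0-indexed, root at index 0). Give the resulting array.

sift down from index 5: already satisfies heap property
sift down from index 4: already satisfies heap property
sift down from index 3:
  26 vs smaller child 21 at index 8, swap → [24, 13, 14, 21, 7, 4, 19, 22, 26, 8, 20, 10]
sift down from index 2:
  14 vs smaller child 4 at index 5, swap → [24, 13, 4, 21, 7, 14, 19, 22, 26, 8, 20, 10]
  14 vs only child 10 at index 11, swap → [24, 13, 4, 21, 7, 10, 19, 22, 26, 8, 20, 14]
sift down from index 1:
  13 vs smaller child 7 at index 4, swap → [24, 7, 4, 21, 13, 10, 19, 22, 26, 8, 20, 14]
  13 vs smaller child 8 at index 9, swap → [24, 7, 4, 21, 8, 10, 19, 22, 26, 13, 20, 14]
sift down from index 0:
  24 vs smaller child 4 at index 2, swap → [4, 7, 24, 21, 8, 10, 19, 22, 26, 13, 20, 14]
  24 vs smaller child 10 at index 5, swap → [4, 7, 10, 21, 8, 24, 19, 22, 26, 13, 20, 14]
  24 vs only child 14 at index 11, swap → [4, 7, 10, 21, 8, 14, 19, 22, 26, 13, 20, 24]

[4, 7, 10, 21, 8, 14, 19, 22, 26, 13, 20, 24]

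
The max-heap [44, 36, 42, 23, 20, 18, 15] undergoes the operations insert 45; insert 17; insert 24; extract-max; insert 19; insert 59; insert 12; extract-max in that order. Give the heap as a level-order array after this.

[44, 36, 42, 23, 24, 18, 15, 20, 17, 19, 12]

insert 45:
  append 45 at index 7 → [44, 36, 42, 23, 20, 18, 15, 45]
  45 > parent 23 at index 3, swap → [44, 36, 42, 45, 20, 18, 15, 23]
  45 > parent 36 at index 1, swap → [44, 45, 42, 36, 20, 18, 15, 23]
  45 > parent 44 at index 0, swap → [45, 44, 42, 36, 20, 18, 15, 23]
insert 17:
  append 17 at index 8 → [45, 44, 42, 36, 20, 18, 15, 23, 17] (no swap needed)
insert 24:
  append 24 at index 9 → [45, 44, 42, 36, 20, 18, 15, 23, 17, 24]
  24 > parent 20 at index 4, swap → [45, 44, 42, 36, 24, 18, 15, 23, 17, 20]
extract-max → returns 45:
  remove root 45; move last element 20 to root → [20, 44, 42, 36, 24, 18, 15, 23, 17]
  20 vs larger child 44 at index 1, swap → [44, 20, 42, 36, 24, 18, 15, 23, 17]
  20 vs larger child 36 at index 3, swap → [44, 36, 42, 20, 24, 18, 15, 23, 17]
  20 vs larger child 23 at index 7, swap → [44, 36, 42, 23, 24, 18, 15, 20, 17]
insert 19:
  append 19 at index 9 → [44, 36, 42, 23, 24, 18, 15, 20, 17, 19] (no swap needed)
insert 59:
  append 59 at index 10 → [44, 36, 42, 23, 24, 18, 15, 20, 17, 19, 59]
  59 > parent 24 at index 4, swap → [44, 36, 42, 23, 59, 18, 15, 20, 17, 19, 24]
  59 > parent 36 at index 1, swap → [44, 59, 42, 23, 36, 18, 15, 20, 17, 19, 24]
  59 > parent 44 at index 0, swap → [59, 44, 42, 23, 36, 18, 15, 20, 17, 19, 24]
insert 12:
  append 12 at index 11 → [59, 44, 42, 23, 36, 18, 15, 20, 17, 19, 24, 12] (no swap needed)
extract-max → returns 59:
  remove root 59; move last element 12 to root → [12, 44, 42, 23, 36, 18, 15, 20, 17, 19, 24]
  12 vs larger child 44 at index 1, swap → [44, 12, 42, 23, 36, 18, 15, 20, 17, 19, 24]
  12 vs larger child 36 at index 4, swap → [44, 36, 42, 23, 12, 18, 15, 20, 17, 19, 24]
  12 vs larger child 24 at index 10, swap → [44, 36, 42, 23, 24, 18, 15, 20, 17, 19, 12]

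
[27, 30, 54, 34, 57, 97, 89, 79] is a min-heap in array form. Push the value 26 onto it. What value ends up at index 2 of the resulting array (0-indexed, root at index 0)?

append 26 at index 8 → [27, 30, 54, 34, 57, 97, 89, 79, 26]
26 < parent 34 at index 3, swap → [27, 30, 54, 26, 57, 97, 89, 79, 34]
26 < parent 30 at index 1, swap → [27, 26, 54, 30, 57, 97, 89, 79, 34]
26 < parent 27 at index 0, swap → [26, 27, 54, 30, 57, 97, 89, 79, 34]
resulting array: [26, 27, 54, 30, 57, 97, 89, 79, 34]

54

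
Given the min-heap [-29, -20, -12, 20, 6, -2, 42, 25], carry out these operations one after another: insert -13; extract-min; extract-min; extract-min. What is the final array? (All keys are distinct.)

[-12, 6, -2, 20, 25, 42]

insert -13:
  append -13 at index 8 → [-29, -20, -12, 20, 6, -2, 42, 25, -13]
  -13 < parent 20 at index 3, swap → [-29, -20, -12, -13, 6, -2, 42, 25, 20]
extract-min → returns -29:
  remove root -29; move last element 20 to root → [20, -20, -12, -13, 6, -2, 42, 25]
  20 vs smaller child -20 at index 1, swap → [-20, 20, -12, -13, 6, -2, 42, 25]
  20 vs smaller child -13 at index 3, swap → [-20, -13, -12, 20, 6, -2, 42, 25]
extract-min → returns -20:
  remove root -20; move last element 25 to root → [25, -13, -12, 20, 6, -2, 42]
  25 vs smaller child -13 at index 1, swap → [-13, 25, -12, 20, 6, -2, 42]
  25 vs smaller child 6 at index 4, swap → [-13, 6, -12, 20, 25, -2, 42]
extract-min → returns -13:
  remove root -13; move last element 42 to root → [42, 6, -12, 20, 25, -2]
  42 vs smaller child -12 at index 2, swap → [-12, 6, 42, 20, 25, -2]
  42 vs only child -2 at index 5, swap → [-12, 6, -2, 20, 25, 42]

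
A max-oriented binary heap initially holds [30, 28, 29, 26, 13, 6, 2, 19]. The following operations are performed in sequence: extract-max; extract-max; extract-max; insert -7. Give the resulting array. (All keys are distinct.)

[26, 13, 19, 2, 6, -7]

extract-max → returns 30:
  remove root 30; move last element 19 to root → [19, 28, 29, 26, 13, 6, 2]
  19 vs larger child 29 at index 2, swap → [29, 28, 19, 26, 13, 6, 2]
extract-max → returns 29:
  remove root 29; move last element 2 to root → [2, 28, 19, 26, 13, 6]
  2 vs larger child 28 at index 1, swap → [28, 2, 19, 26, 13, 6]
  2 vs larger child 26 at index 3, swap → [28, 26, 19, 2, 13, 6]
extract-max → returns 28:
  remove root 28; move last element 6 to root → [6, 26, 19, 2, 13]
  6 vs larger child 26 at index 1, swap → [26, 6, 19, 2, 13]
  6 vs larger child 13 at index 4, swap → [26, 13, 19, 2, 6]
insert -7:
  append -7 at index 5 → [26, 13, 19, 2, 6, -7] (no swap needed)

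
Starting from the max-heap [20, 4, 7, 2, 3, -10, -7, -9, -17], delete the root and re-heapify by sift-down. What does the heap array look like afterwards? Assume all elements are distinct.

remove root 20; move last element -17 to root → [-17, 4, 7, 2, 3, -10, -7, -9]
-17 vs larger child 7 at index 2, swap → [7, 4, -17, 2, 3, -10, -7, -9]
-17 vs larger child -7 at index 6, swap → [7, 4, -7, 2, 3, -10, -17, -9]

[7, 4, -7, 2, 3, -10, -17, -9]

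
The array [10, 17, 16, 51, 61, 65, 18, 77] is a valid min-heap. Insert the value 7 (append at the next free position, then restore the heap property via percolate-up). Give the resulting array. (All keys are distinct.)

[7, 10, 16, 17, 61, 65, 18, 77, 51]

append 7 at index 8 → [10, 17, 16, 51, 61, 65, 18, 77, 7]
7 < parent 51 at index 3, swap → [10, 17, 16, 7, 61, 65, 18, 77, 51]
7 < parent 17 at index 1, swap → [10, 7, 16, 17, 61, 65, 18, 77, 51]
7 < parent 10 at index 0, swap → [7, 10, 16, 17, 61, 65, 18, 77, 51]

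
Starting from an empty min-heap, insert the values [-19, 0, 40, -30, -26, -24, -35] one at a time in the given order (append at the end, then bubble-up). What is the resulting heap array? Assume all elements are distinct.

[-35, -26, -30, 0, -19, 40, -24]

Insert -19:
  append -19 at index 0 → [-19] (no swap needed)
Insert 0:
  append 0 at index 1 → [-19, 0] (no swap needed)
Insert 40:
  append 40 at index 2 → [-19, 0, 40] (no swap needed)
Insert -30:
  append -30 at index 3 → [-19, 0, 40, -30]
  -30 < parent 0 at index 1, swap → [-19, -30, 40, 0]
  -30 < parent -19 at index 0, swap → [-30, -19, 40, 0]
Insert -26:
  append -26 at index 4 → [-30, -19, 40, 0, -26]
  -26 < parent -19 at index 1, swap → [-30, -26, 40, 0, -19]
Insert -24:
  append -24 at index 5 → [-30, -26, 40, 0, -19, -24]
  -24 < parent 40 at index 2, swap → [-30, -26, -24, 0, -19, 40]
Insert -35:
  append -35 at index 6 → [-30, -26, -24, 0, -19, 40, -35]
  -35 < parent -24 at index 2, swap → [-30, -26, -35, 0, -19, 40, -24]
  -35 < parent -30 at index 0, swap → [-35, -26, -30, 0, -19, 40, -24]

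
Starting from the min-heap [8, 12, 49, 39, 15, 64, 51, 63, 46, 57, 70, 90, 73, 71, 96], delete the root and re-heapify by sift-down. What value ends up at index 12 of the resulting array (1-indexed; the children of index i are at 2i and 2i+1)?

remove root 8; move last element 96 to root → [96, 12, 49, 39, 15, 64, 51, 63, 46, 57, 70, 90, 73, 71]
96 vs smaller child 12 at index 2, swap → [12, 96, 49, 39, 15, 64, 51, 63, 46, 57, 70, 90, 73, 71]
96 vs smaller child 15 at index 5, swap → [12, 15, 49, 39, 96, 64, 51, 63, 46, 57, 70, 90, 73, 71]
96 vs smaller child 57 at index 10, swap → [12, 15, 49, 39, 57, 64, 51, 63, 46, 96, 70, 90, 73, 71]
resulting array: [12, 15, 49, 39, 57, 64, 51, 63, 46, 96, 70, 90, 73, 71]

90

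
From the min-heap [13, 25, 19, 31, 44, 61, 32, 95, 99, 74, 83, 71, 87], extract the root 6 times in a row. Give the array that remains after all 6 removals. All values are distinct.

extract-min #1 returns 13:
  remove root 13; move last element 87 to root → [87, 25, 19, 31, 44, 61, 32, 95, 99, 74, 83, 71]
  87 vs smaller child 19 at index 2, swap → [19, 25, 87, 31, 44, 61, 32, 95, 99, 74, 83, 71]
  87 vs smaller child 32 at index 6, swap → [19, 25, 32, 31, 44, 61, 87, 95, 99, 74, 83, 71]
extract-min #2 returns 19:
  remove root 19; move last element 71 to root → [71, 25, 32, 31, 44, 61, 87, 95, 99, 74, 83]
  71 vs smaller child 25 at index 1, swap → [25, 71, 32, 31, 44, 61, 87, 95, 99, 74, 83]
  71 vs smaller child 31 at index 3, swap → [25, 31, 32, 71, 44, 61, 87, 95, 99, 74, 83]
extract-min #3 returns 25:
  remove root 25; move last element 83 to root → [83, 31, 32, 71, 44, 61, 87, 95, 99, 74]
  83 vs smaller child 31 at index 1, swap → [31, 83, 32, 71, 44, 61, 87, 95, 99, 74]
  83 vs smaller child 44 at index 4, swap → [31, 44, 32, 71, 83, 61, 87, 95, 99, 74]
  83 vs only child 74 at index 9, swap → [31, 44, 32, 71, 74, 61, 87, 95, 99, 83]
extract-min #4 returns 31:
  remove root 31; move last element 83 to root → [83, 44, 32, 71, 74, 61, 87, 95, 99]
  83 vs smaller child 32 at index 2, swap → [32, 44, 83, 71, 74, 61, 87, 95, 99]
  83 vs smaller child 61 at index 5, swap → [32, 44, 61, 71, 74, 83, 87, 95, 99]
extract-min #5 returns 32:
  remove root 32; move last element 99 to root → [99, 44, 61, 71, 74, 83, 87, 95]
  99 vs smaller child 44 at index 1, swap → [44, 99, 61, 71, 74, 83, 87, 95]
  99 vs smaller child 71 at index 3, swap → [44, 71, 61, 99, 74, 83, 87, 95]
  99 vs only child 95 at index 7, swap → [44, 71, 61, 95, 74, 83, 87, 99]
extract-min #6 returns 44:
  remove root 44; move last element 99 to root → [99, 71, 61, 95, 74, 83, 87]
  99 vs smaller child 61 at index 2, swap → [61, 71, 99, 95, 74, 83, 87]
  99 vs smaller child 83 at index 5, swap → [61, 71, 83, 95, 74, 99, 87]

[61, 71, 83, 95, 74, 99, 87]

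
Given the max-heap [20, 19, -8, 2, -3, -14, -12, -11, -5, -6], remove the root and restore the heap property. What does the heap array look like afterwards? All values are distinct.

[19, 2, -8, -5, -3, -14, -12, -11, -6]

remove root 20; move last element -6 to root → [-6, 19, -8, 2, -3, -14, -12, -11, -5]
-6 vs larger child 19 at index 1, swap → [19, -6, -8, 2, -3, -14, -12, -11, -5]
-6 vs larger child 2 at index 3, swap → [19, 2, -8, -6, -3, -14, -12, -11, -5]
-6 vs larger child -5 at index 8, swap → [19, 2, -8, -5, -3, -14, -12, -11, -6]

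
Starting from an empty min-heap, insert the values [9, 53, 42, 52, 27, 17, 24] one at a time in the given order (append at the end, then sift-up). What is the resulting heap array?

[9, 27, 17, 53, 52, 42, 24]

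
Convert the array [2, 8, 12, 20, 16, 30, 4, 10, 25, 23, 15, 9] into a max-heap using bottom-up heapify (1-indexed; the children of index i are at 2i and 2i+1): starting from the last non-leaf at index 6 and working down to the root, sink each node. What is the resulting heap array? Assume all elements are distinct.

[30, 25, 12, 20, 23, 9, 4, 10, 8, 16, 15, 2]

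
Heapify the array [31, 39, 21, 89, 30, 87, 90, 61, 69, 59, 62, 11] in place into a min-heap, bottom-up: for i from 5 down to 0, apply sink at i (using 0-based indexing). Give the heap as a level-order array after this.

[11, 30, 21, 61, 39, 31, 90, 89, 69, 59, 62, 87]

sift down from index 5:
  87 vs only child 11 at index 11, swap → [31, 39, 21, 89, 30, 11, 90, 61, 69, 59, 62, 87]
sift down from index 4: already satisfies heap property
sift down from index 3:
  89 vs smaller child 61 at index 7, swap → [31, 39, 21, 61, 30, 11, 90, 89, 69, 59, 62, 87]
sift down from index 2:
  21 vs smaller child 11 at index 5, swap → [31, 39, 11, 61, 30, 21, 90, 89, 69, 59, 62, 87]
sift down from index 1:
  39 vs smaller child 30 at index 4, swap → [31, 30, 11, 61, 39, 21, 90, 89, 69, 59, 62, 87]
sift down from index 0:
  31 vs smaller child 11 at index 2, swap → [11, 30, 31, 61, 39, 21, 90, 89, 69, 59, 62, 87]
  31 vs smaller child 21 at index 5, swap → [11, 30, 21, 61, 39, 31, 90, 89, 69, 59, 62, 87]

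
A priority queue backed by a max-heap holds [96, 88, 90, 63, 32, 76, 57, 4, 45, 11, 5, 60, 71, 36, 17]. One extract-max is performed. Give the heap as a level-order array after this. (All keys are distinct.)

[90, 88, 76, 63, 32, 71, 57, 4, 45, 11, 5, 60, 17, 36]

remove root 96; move last element 17 to root → [17, 88, 90, 63, 32, 76, 57, 4, 45, 11, 5, 60, 71, 36]
17 vs larger child 90 at index 2, swap → [90, 88, 17, 63, 32, 76, 57, 4, 45, 11, 5, 60, 71, 36]
17 vs larger child 76 at index 5, swap → [90, 88, 76, 63, 32, 17, 57, 4, 45, 11, 5, 60, 71, 36]
17 vs larger child 71 at index 12, swap → [90, 88, 76, 63, 32, 71, 57, 4, 45, 11, 5, 60, 17, 36]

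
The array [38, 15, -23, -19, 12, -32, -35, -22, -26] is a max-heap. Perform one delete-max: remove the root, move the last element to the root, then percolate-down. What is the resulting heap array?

remove root 38; move last element -26 to root → [-26, 15, -23, -19, 12, -32, -35, -22]
-26 vs larger child 15 at index 1, swap → [15, -26, -23, -19, 12, -32, -35, -22]
-26 vs larger child 12 at index 4, swap → [15, 12, -23, -19, -26, -32, -35, -22]

[15, 12, -23, -19, -26, -32, -35, -22]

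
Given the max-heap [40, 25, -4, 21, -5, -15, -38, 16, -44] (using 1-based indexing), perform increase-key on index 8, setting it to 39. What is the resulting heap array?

[40, 39, -4, 25, -5, -15, -38, 21, -44]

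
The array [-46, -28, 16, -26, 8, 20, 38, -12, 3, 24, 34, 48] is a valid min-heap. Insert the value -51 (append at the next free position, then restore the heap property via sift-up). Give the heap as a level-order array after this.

append -51 at index 12 → [-46, -28, 16, -26, 8, 20, 38, -12, 3, 24, 34, 48, -51]
-51 < parent 20 at index 5, swap → [-46, -28, 16, -26, 8, -51, 38, -12, 3, 24, 34, 48, 20]
-51 < parent 16 at index 2, swap → [-46, -28, -51, -26, 8, 16, 38, -12, 3, 24, 34, 48, 20]
-51 < parent -46 at index 0, swap → [-51, -28, -46, -26, 8, 16, 38, -12, 3, 24, 34, 48, 20]

[-51, -28, -46, -26, 8, 16, 38, -12, 3, 24, 34, 48, 20]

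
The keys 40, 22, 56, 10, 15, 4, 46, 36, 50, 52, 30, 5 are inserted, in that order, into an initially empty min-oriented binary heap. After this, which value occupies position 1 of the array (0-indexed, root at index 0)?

15

Insert 40:
  append 40 at index 0 → [40] (no swap needed)
Insert 22:
  append 22 at index 1 → [40, 22]
  22 < parent 40 at index 0, swap → [22, 40]
Insert 56:
  append 56 at index 2 → [22, 40, 56] (no swap needed)
Insert 10:
  append 10 at index 3 → [22, 40, 56, 10]
  10 < parent 40 at index 1, swap → [22, 10, 56, 40]
  10 < parent 22 at index 0, swap → [10, 22, 56, 40]
Insert 15:
  append 15 at index 4 → [10, 22, 56, 40, 15]
  15 < parent 22 at index 1, swap → [10, 15, 56, 40, 22]
Insert 4:
  append 4 at index 5 → [10, 15, 56, 40, 22, 4]
  4 < parent 56 at index 2, swap → [10, 15, 4, 40, 22, 56]
  4 < parent 10 at index 0, swap → [4, 15, 10, 40, 22, 56]
Insert 46:
  append 46 at index 6 → [4, 15, 10, 40, 22, 56, 46] (no swap needed)
Insert 36:
  append 36 at index 7 → [4, 15, 10, 40, 22, 56, 46, 36]
  36 < parent 40 at index 3, swap → [4, 15, 10, 36, 22, 56, 46, 40]
Insert 50:
  append 50 at index 8 → [4, 15, 10, 36, 22, 56, 46, 40, 50] (no swap needed)
Insert 52:
  append 52 at index 9 → [4, 15, 10, 36, 22, 56, 46, 40, 50, 52] (no swap needed)
Insert 30:
  append 30 at index 10 → [4, 15, 10, 36, 22, 56, 46, 40, 50, 52, 30] (no swap needed)
Insert 5:
  append 5 at index 11 → [4, 15, 10, 36, 22, 56, 46, 40, 50, 52, 30, 5]
  5 < parent 56 at index 5, swap → [4, 15, 10, 36, 22, 5, 46, 40, 50, 52, 30, 56]
  5 < parent 10 at index 2, swap → [4, 15, 5, 36, 22, 10, 46, 40, 50, 52, 30, 56]
resulting array: [4, 15, 5, 36, 22, 10, 46, 40, 50, 52, 30, 56]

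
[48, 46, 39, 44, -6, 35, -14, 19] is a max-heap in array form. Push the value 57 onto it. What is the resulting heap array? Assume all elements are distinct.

[57, 48, 39, 46, -6, 35, -14, 19, 44]

append 57 at index 8 → [48, 46, 39, 44, -6, 35, -14, 19, 57]
57 > parent 44 at index 3, swap → [48, 46, 39, 57, -6, 35, -14, 19, 44]
57 > parent 46 at index 1, swap → [48, 57, 39, 46, -6, 35, -14, 19, 44]
57 > parent 48 at index 0, swap → [57, 48, 39, 46, -6, 35, -14, 19, 44]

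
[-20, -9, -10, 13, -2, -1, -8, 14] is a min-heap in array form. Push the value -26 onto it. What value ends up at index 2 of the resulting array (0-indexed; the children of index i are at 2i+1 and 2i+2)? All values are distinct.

append -26 at index 8 → [-20, -9, -10, 13, -2, -1, -8, 14, -26]
-26 < parent 13 at index 3, swap → [-20, -9, -10, -26, -2, -1, -8, 14, 13]
-26 < parent -9 at index 1, swap → [-20, -26, -10, -9, -2, -1, -8, 14, 13]
-26 < parent -20 at index 0, swap → [-26, -20, -10, -9, -2, -1, -8, 14, 13]
resulting array: [-26, -20, -10, -9, -2, -1, -8, 14, 13]

-10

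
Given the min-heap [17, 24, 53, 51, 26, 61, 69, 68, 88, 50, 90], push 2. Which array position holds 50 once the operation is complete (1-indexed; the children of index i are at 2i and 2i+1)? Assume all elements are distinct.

10

append 2 at index 12 → [17, 24, 53, 51, 26, 61, 69, 68, 88, 50, 90, 2]
2 < parent 61 at index 6, swap → [17, 24, 53, 51, 26, 2, 69, 68, 88, 50, 90, 61]
2 < parent 53 at index 3, swap → [17, 24, 2, 51, 26, 53, 69, 68, 88, 50, 90, 61]
2 < parent 17 at index 1, swap → [2, 24, 17, 51, 26, 53, 69, 68, 88, 50, 90, 61]
resulting array: [2, 24, 17, 51, 26, 53, 69, 68, 88, 50, 90, 61]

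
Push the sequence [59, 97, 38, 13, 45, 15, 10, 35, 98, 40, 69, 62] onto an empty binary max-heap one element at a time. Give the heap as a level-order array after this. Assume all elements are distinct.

Insert 59:
  append 59 at index 0 → [59] (no swap needed)
Insert 97:
  append 97 at index 1 → [59, 97]
  97 > parent 59 at index 0, swap → [97, 59]
Insert 38:
  append 38 at index 2 → [97, 59, 38] (no swap needed)
Insert 13:
  append 13 at index 3 → [97, 59, 38, 13] (no swap needed)
Insert 45:
  append 45 at index 4 → [97, 59, 38, 13, 45] (no swap needed)
Insert 15:
  append 15 at index 5 → [97, 59, 38, 13, 45, 15] (no swap needed)
Insert 10:
  append 10 at index 6 → [97, 59, 38, 13, 45, 15, 10] (no swap needed)
Insert 35:
  append 35 at index 7 → [97, 59, 38, 13, 45, 15, 10, 35]
  35 > parent 13 at index 3, swap → [97, 59, 38, 35, 45, 15, 10, 13]
Insert 98:
  append 98 at index 8 → [97, 59, 38, 35, 45, 15, 10, 13, 98]
  98 > parent 35 at index 3, swap → [97, 59, 38, 98, 45, 15, 10, 13, 35]
  98 > parent 59 at index 1, swap → [97, 98, 38, 59, 45, 15, 10, 13, 35]
  98 > parent 97 at index 0, swap → [98, 97, 38, 59, 45, 15, 10, 13, 35]
Insert 40:
  append 40 at index 9 → [98, 97, 38, 59, 45, 15, 10, 13, 35, 40] (no swap needed)
Insert 69:
  append 69 at index 10 → [98, 97, 38, 59, 45, 15, 10, 13, 35, 40, 69]
  69 > parent 45 at index 4, swap → [98, 97, 38, 59, 69, 15, 10, 13, 35, 40, 45]
Insert 62:
  append 62 at index 11 → [98, 97, 38, 59, 69, 15, 10, 13, 35, 40, 45, 62]
  62 > parent 15 at index 5, swap → [98, 97, 38, 59, 69, 62, 10, 13, 35, 40, 45, 15]
  62 > parent 38 at index 2, swap → [98, 97, 62, 59, 69, 38, 10, 13, 35, 40, 45, 15]

[98, 97, 62, 59, 69, 38, 10, 13, 35, 40, 45, 15]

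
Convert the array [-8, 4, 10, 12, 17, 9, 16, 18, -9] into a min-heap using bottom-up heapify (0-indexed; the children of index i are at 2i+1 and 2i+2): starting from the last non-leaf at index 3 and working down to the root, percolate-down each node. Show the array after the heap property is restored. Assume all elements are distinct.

[-9, -8, 9, 4, 17, 10, 16, 18, 12]

sift down from index 3:
  12 vs smaller child -9 at index 8, swap → [-8, 4, 10, -9, 17, 9, 16, 18, 12]
sift down from index 2:
  10 vs smaller child 9 at index 5, swap → [-8, 4, 9, -9, 17, 10, 16, 18, 12]
sift down from index 1:
  4 vs smaller child -9 at index 3, swap → [-8, -9, 9, 4, 17, 10, 16, 18, 12]
sift down from index 0:
  -8 vs smaller child -9 at index 1, swap → [-9, -8, 9, 4, 17, 10, 16, 18, 12]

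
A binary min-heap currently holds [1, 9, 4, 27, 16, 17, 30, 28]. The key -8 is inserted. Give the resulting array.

append -8 at index 8 → [1, 9, 4, 27, 16, 17, 30, 28, -8]
-8 < parent 27 at index 3, swap → [1, 9, 4, -8, 16, 17, 30, 28, 27]
-8 < parent 9 at index 1, swap → [1, -8, 4, 9, 16, 17, 30, 28, 27]
-8 < parent 1 at index 0, swap → [-8, 1, 4, 9, 16, 17, 30, 28, 27]

[-8, 1, 4, 9, 16, 17, 30, 28, 27]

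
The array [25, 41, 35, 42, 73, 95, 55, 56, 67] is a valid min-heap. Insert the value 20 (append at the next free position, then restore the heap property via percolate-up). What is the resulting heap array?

[20, 25, 35, 42, 41, 95, 55, 56, 67, 73]

append 20 at index 9 → [25, 41, 35, 42, 73, 95, 55, 56, 67, 20]
20 < parent 73 at index 4, swap → [25, 41, 35, 42, 20, 95, 55, 56, 67, 73]
20 < parent 41 at index 1, swap → [25, 20, 35, 42, 41, 95, 55, 56, 67, 73]
20 < parent 25 at index 0, swap → [20, 25, 35, 42, 41, 95, 55, 56, 67, 73]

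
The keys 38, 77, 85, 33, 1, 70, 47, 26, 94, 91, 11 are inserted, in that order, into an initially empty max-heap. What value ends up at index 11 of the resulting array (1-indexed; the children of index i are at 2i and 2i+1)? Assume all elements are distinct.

Insert 38:
  append 38 at index 1 → [38] (no swap needed)
Insert 77:
  append 77 at index 2 → [38, 77]
  77 > parent 38 at index 1, swap → [77, 38]
Insert 85:
  append 85 at index 3 → [77, 38, 85]
  85 > parent 77 at index 1, swap → [85, 38, 77]
Insert 33:
  append 33 at index 4 → [85, 38, 77, 33] (no swap needed)
Insert 1:
  append 1 at index 5 → [85, 38, 77, 33, 1] (no swap needed)
Insert 70:
  append 70 at index 6 → [85, 38, 77, 33, 1, 70] (no swap needed)
Insert 47:
  append 47 at index 7 → [85, 38, 77, 33, 1, 70, 47] (no swap needed)
Insert 26:
  append 26 at index 8 → [85, 38, 77, 33, 1, 70, 47, 26] (no swap needed)
Insert 94:
  append 94 at index 9 → [85, 38, 77, 33, 1, 70, 47, 26, 94]
  94 > parent 33 at index 4, swap → [85, 38, 77, 94, 1, 70, 47, 26, 33]
  94 > parent 38 at index 2, swap → [85, 94, 77, 38, 1, 70, 47, 26, 33]
  94 > parent 85 at index 1, swap → [94, 85, 77, 38, 1, 70, 47, 26, 33]
Insert 91:
  append 91 at index 10 → [94, 85, 77, 38, 1, 70, 47, 26, 33, 91]
  91 > parent 1 at index 5, swap → [94, 85, 77, 38, 91, 70, 47, 26, 33, 1]
  91 > parent 85 at index 2, swap → [94, 91, 77, 38, 85, 70, 47, 26, 33, 1]
Insert 11:
  append 11 at index 11 → [94, 91, 77, 38, 85, 70, 47, 26, 33, 1, 11] (no swap needed)
resulting array: [94, 91, 77, 38, 85, 70, 47, 26, 33, 1, 11]

11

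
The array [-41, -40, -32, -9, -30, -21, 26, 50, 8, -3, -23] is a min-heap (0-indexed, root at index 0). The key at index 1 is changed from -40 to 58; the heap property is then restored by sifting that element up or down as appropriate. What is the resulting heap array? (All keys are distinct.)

set index 1 from -40 to 58 → [-41, 58, -32, -9, -30, -21, 26, 50, 8, -3, -23]
58 vs smaller child -30 at index 4, swap → [-41, -30, -32, -9, 58, -21, 26, 50, 8, -3, -23]
58 vs smaller child -23 at index 10, swap → [-41, -30, -32, -9, -23, -21, 26, 50, 8, -3, 58]

[-41, -30, -32, -9, -23, -21, 26, 50, 8, -3, 58]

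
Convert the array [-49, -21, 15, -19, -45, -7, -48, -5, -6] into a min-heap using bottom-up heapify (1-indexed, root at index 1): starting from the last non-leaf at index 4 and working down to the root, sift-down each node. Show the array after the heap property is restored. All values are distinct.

[-49, -45, -48, -19, -21, -7, 15, -5, -6]

sift down from index 4: already satisfies heap property
sift down from index 3:
  15 vs smaller child -48 at index 7, swap → [-49, -21, -48, -19, -45, -7, 15, -5, -6]
sift down from index 2:
  -21 vs smaller child -45 at index 5, swap → [-49, -45, -48, -19, -21, -7, 15, -5, -6]
sift down from index 1: already satisfies heap property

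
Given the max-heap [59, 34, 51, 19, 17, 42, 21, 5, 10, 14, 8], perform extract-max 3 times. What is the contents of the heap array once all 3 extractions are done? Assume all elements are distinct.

extract-max #1 returns 59:
  remove root 59; move last element 8 to root → [8, 34, 51, 19, 17, 42, 21, 5, 10, 14]
  8 vs larger child 51 at index 2, swap → [51, 34, 8, 19, 17, 42, 21, 5, 10, 14]
  8 vs larger child 42 at index 5, swap → [51, 34, 42, 19, 17, 8, 21, 5, 10, 14]
extract-max #2 returns 51:
  remove root 51; move last element 14 to root → [14, 34, 42, 19, 17, 8, 21, 5, 10]
  14 vs larger child 42 at index 2, swap → [42, 34, 14, 19, 17, 8, 21, 5, 10]
  14 vs larger child 21 at index 6, swap → [42, 34, 21, 19, 17, 8, 14, 5, 10]
extract-max #3 returns 42:
  remove root 42; move last element 10 to root → [10, 34, 21, 19, 17, 8, 14, 5]
  10 vs larger child 34 at index 1, swap → [34, 10, 21, 19, 17, 8, 14, 5]
  10 vs larger child 19 at index 3, swap → [34, 19, 21, 10, 17, 8, 14, 5]

[34, 19, 21, 10, 17, 8, 14, 5]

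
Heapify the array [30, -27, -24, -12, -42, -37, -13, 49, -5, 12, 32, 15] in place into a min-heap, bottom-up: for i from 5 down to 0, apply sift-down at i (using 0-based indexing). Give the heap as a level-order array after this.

sift down from index 5: already satisfies heap property
sift down from index 4: already satisfies heap property
sift down from index 3: already satisfies heap property
sift down from index 2:
  -24 vs smaller child -37 at index 5, swap → [30, -27, -37, -12, -42, -24, -13, 49, -5, 12, 32, 15]
sift down from index 1:
  -27 vs smaller child -42 at index 4, swap → [30, -42, -37, -12, -27, -24, -13, 49, -5, 12, 32, 15]
sift down from index 0:
  30 vs smaller child -42 at index 1, swap → [-42, 30, -37, -12, -27, -24, -13, 49, -5, 12, 32, 15]
  30 vs smaller child -27 at index 4, swap → [-42, -27, -37, -12, 30, -24, -13, 49, -5, 12, 32, 15]
  30 vs smaller child 12 at index 9, swap → [-42, -27, -37, -12, 12, -24, -13, 49, -5, 30, 32, 15]

[-42, -27, -37, -12, 12, -24, -13, 49, -5, 30, 32, 15]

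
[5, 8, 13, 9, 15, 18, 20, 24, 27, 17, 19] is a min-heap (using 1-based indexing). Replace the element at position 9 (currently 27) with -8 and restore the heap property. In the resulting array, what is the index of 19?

11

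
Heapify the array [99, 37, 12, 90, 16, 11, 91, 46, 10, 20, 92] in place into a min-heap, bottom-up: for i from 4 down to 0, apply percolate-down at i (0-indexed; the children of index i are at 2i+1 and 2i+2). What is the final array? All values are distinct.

sift down from index 4: already satisfies heap property
sift down from index 3:
  90 vs smaller child 10 at index 8, swap → [99, 37, 12, 10, 16, 11, 91, 46, 90, 20, 92]
sift down from index 2:
  12 vs smaller child 11 at index 5, swap → [99, 37, 11, 10, 16, 12, 91, 46, 90, 20, 92]
sift down from index 1:
  37 vs smaller child 10 at index 3, swap → [99, 10, 11, 37, 16, 12, 91, 46, 90, 20, 92]
sift down from index 0:
  99 vs smaller child 10 at index 1, swap → [10, 99, 11, 37, 16, 12, 91, 46, 90, 20, 92]
  99 vs smaller child 16 at index 4, swap → [10, 16, 11, 37, 99, 12, 91, 46, 90, 20, 92]
  99 vs smaller child 20 at index 9, swap → [10, 16, 11, 37, 20, 12, 91, 46, 90, 99, 92]

[10, 16, 11, 37, 20, 12, 91, 46, 90, 99, 92]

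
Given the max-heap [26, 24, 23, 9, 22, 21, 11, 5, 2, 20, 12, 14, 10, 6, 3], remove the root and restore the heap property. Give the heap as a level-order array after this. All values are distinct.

[24, 22, 23, 9, 20, 21, 11, 5, 2, 3, 12, 14, 10, 6]

remove root 26; move last element 3 to root → [3, 24, 23, 9, 22, 21, 11, 5, 2, 20, 12, 14, 10, 6]
3 vs larger child 24 at index 1, swap → [24, 3, 23, 9, 22, 21, 11, 5, 2, 20, 12, 14, 10, 6]
3 vs larger child 22 at index 4, swap → [24, 22, 23, 9, 3, 21, 11, 5, 2, 20, 12, 14, 10, 6]
3 vs larger child 20 at index 9, swap → [24, 22, 23, 9, 20, 21, 11, 5, 2, 3, 12, 14, 10, 6]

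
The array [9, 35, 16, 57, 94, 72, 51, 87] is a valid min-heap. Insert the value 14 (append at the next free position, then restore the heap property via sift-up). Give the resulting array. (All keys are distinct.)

[9, 14, 16, 35, 94, 72, 51, 87, 57]

append 14 at index 8 → [9, 35, 16, 57, 94, 72, 51, 87, 14]
14 < parent 57 at index 3, swap → [9, 35, 16, 14, 94, 72, 51, 87, 57]
14 < parent 35 at index 1, swap → [9, 14, 16, 35, 94, 72, 51, 87, 57]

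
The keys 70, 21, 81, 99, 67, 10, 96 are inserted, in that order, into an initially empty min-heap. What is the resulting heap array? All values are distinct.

Insert 70:
  append 70 at index 0 → [70] (no swap needed)
Insert 21:
  append 21 at index 1 → [70, 21]
  21 < parent 70 at index 0, swap → [21, 70]
Insert 81:
  append 81 at index 2 → [21, 70, 81] (no swap needed)
Insert 99:
  append 99 at index 3 → [21, 70, 81, 99] (no swap needed)
Insert 67:
  append 67 at index 4 → [21, 70, 81, 99, 67]
  67 < parent 70 at index 1, swap → [21, 67, 81, 99, 70]
Insert 10:
  append 10 at index 5 → [21, 67, 81, 99, 70, 10]
  10 < parent 81 at index 2, swap → [21, 67, 10, 99, 70, 81]
  10 < parent 21 at index 0, swap → [10, 67, 21, 99, 70, 81]
Insert 96:
  append 96 at index 6 → [10, 67, 21, 99, 70, 81, 96] (no swap needed)

[10, 67, 21, 99, 70, 81, 96]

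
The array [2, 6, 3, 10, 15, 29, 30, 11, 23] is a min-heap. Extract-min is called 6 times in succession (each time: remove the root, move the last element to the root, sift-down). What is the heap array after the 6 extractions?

extract-min #1 returns 2:
  remove root 2; move last element 23 to root → [23, 6, 3, 10, 15, 29, 30, 11]
  23 vs smaller child 3 at index 2, swap → [3, 6, 23, 10, 15, 29, 30, 11]
extract-min #2 returns 3:
  remove root 3; move last element 11 to root → [11, 6, 23, 10, 15, 29, 30]
  11 vs smaller child 6 at index 1, swap → [6, 11, 23, 10, 15, 29, 30]
  11 vs smaller child 10 at index 3, swap → [6, 10, 23, 11, 15, 29, 30]
extract-min #3 returns 6:
  remove root 6; move last element 30 to root → [30, 10, 23, 11, 15, 29]
  30 vs smaller child 10 at index 1, swap → [10, 30, 23, 11, 15, 29]
  30 vs smaller child 11 at index 3, swap → [10, 11, 23, 30, 15, 29]
extract-min #4 returns 10:
  remove root 10; move last element 29 to root → [29, 11, 23, 30, 15]
  29 vs smaller child 11 at index 1, swap → [11, 29, 23, 30, 15]
  29 vs smaller child 15 at index 4, swap → [11, 15, 23, 30, 29]
extract-min #5 returns 11:
  remove root 11; move last element 29 to root → [29, 15, 23, 30]
  29 vs smaller child 15 at index 1, swap → [15, 29, 23, 30]
extract-min #6 returns 15:
  remove root 15; move last element 30 to root → [30, 29, 23]
  30 vs smaller child 23 at index 2, swap → [23, 29, 30]

[23, 29, 30]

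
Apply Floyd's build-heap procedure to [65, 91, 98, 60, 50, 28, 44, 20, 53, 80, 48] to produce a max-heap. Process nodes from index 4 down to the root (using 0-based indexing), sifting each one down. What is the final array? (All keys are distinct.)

[98, 91, 65, 60, 80, 28, 44, 20, 53, 50, 48]

sift down from index 4:
  50 vs larger child 80 at index 9, swap → [65, 91, 98, 60, 80, 28, 44, 20, 53, 50, 48]
sift down from index 3: already satisfies heap property
sift down from index 2: already satisfies heap property
sift down from index 1: already satisfies heap property
sift down from index 0:
  65 vs larger child 98 at index 2, swap → [98, 91, 65, 60, 80, 28, 44, 20, 53, 50, 48]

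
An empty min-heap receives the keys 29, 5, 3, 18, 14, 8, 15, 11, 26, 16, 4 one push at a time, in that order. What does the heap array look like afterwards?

Insert 29:
  append 29 at index 0 → [29] (no swap needed)
Insert 5:
  append 5 at index 1 → [29, 5]
  5 < parent 29 at index 0, swap → [5, 29]
Insert 3:
  append 3 at index 2 → [5, 29, 3]
  3 < parent 5 at index 0, swap → [3, 29, 5]
Insert 18:
  append 18 at index 3 → [3, 29, 5, 18]
  18 < parent 29 at index 1, swap → [3, 18, 5, 29]
Insert 14:
  append 14 at index 4 → [3, 18, 5, 29, 14]
  14 < parent 18 at index 1, swap → [3, 14, 5, 29, 18]
Insert 8:
  append 8 at index 5 → [3, 14, 5, 29, 18, 8] (no swap needed)
Insert 15:
  append 15 at index 6 → [3, 14, 5, 29, 18, 8, 15] (no swap needed)
Insert 11:
  append 11 at index 7 → [3, 14, 5, 29, 18, 8, 15, 11]
  11 < parent 29 at index 3, swap → [3, 14, 5, 11, 18, 8, 15, 29]
  11 < parent 14 at index 1, swap → [3, 11, 5, 14, 18, 8, 15, 29]
Insert 26:
  append 26 at index 8 → [3, 11, 5, 14, 18, 8, 15, 29, 26] (no swap needed)
Insert 16:
  append 16 at index 9 → [3, 11, 5, 14, 18, 8, 15, 29, 26, 16]
  16 < parent 18 at index 4, swap → [3, 11, 5, 14, 16, 8, 15, 29, 26, 18]
Insert 4:
  append 4 at index 10 → [3, 11, 5, 14, 16, 8, 15, 29, 26, 18, 4]
  4 < parent 16 at index 4, swap → [3, 11, 5, 14, 4, 8, 15, 29, 26, 18, 16]
  4 < parent 11 at index 1, swap → [3, 4, 5, 14, 11, 8, 15, 29, 26, 18, 16]

[3, 4, 5, 14, 11, 8, 15, 29, 26, 18, 16]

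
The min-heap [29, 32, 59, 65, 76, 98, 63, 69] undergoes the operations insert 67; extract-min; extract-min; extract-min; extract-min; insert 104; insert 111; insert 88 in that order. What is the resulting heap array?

[65, 67, 69, 88, 76, 104, 111, 98]

insert 67:
  append 67 at index 8 → [29, 32, 59, 65, 76, 98, 63, 69, 67] (no swap needed)
extract-min → returns 29:
  remove root 29; move last element 67 to root → [67, 32, 59, 65, 76, 98, 63, 69]
  67 vs smaller child 32 at index 1, swap → [32, 67, 59, 65, 76, 98, 63, 69]
  67 vs smaller child 65 at index 3, swap → [32, 65, 59, 67, 76, 98, 63, 69]
extract-min → returns 32:
  remove root 32; move last element 69 to root → [69, 65, 59, 67, 76, 98, 63]
  69 vs smaller child 59 at index 2, swap → [59, 65, 69, 67, 76, 98, 63]
  69 vs smaller child 63 at index 6, swap → [59, 65, 63, 67, 76, 98, 69]
extract-min → returns 59:
  remove root 59; move last element 69 to root → [69, 65, 63, 67, 76, 98]
  69 vs smaller child 63 at index 2, swap → [63, 65, 69, 67, 76, 98]
extract-min → returns 63:
  remove root 63; move last element 98 to root → [98, 65, 69, 67, 76]
  98 vs smaller child 65 at index 1, swap → [65, 98, 69, 67, 76]
  98 vs smaller child 67 at index 3, swap → [65, 67, 69, 98, 76]
insert 104:
  append 104 at index 5 → [65, 67, 69, 98, 76, 104] (no swap needed)
insert 111:
  append 111 at index 6 → [65, 67, 69, 98, 76, 104, 111] (no swap needed)
insert 88:
  append 88 at index 7 → [65, 67, 69, 98, 76, 104, 111, 88]
  88 < parent 98 at index 3, swap → [65, 67, 69, 88, 76, 104, 111, 98]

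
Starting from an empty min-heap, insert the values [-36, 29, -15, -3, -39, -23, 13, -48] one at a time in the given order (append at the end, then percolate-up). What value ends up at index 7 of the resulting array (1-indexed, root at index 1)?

13

Insert -36:
  append -36 at index 1 → [-36] (no swap needed)
Insert 29:
  append 29 at index 2 → [-36, 29] (no swap needed)
Insert -15:
  append -15 at index 3 → [-36, 29, -15] (no swap needed)
Insert -3:
  append -3 at index 4 → [-36, 29, -15, -3]
  -3 < parent 29 at index 2, swap → [-36, -3, -15, 29]
Insert -39:
  append -39 at index 5 → [-36, -3, -15, 29, -39]
  -39 < parent -3 at index 2, swap → [-36, -39, -15, 29, -3]
  -39 < parent -36 at index 1, swap → [-39, -36, -15, 29, -3]
Insert -23:
  append -23 at index 6 → [-39, -36, -15, 29, -3, -23]
  -23 < parent -15 at index 3, swap → [-39, -36, -23, 29, -3, -15]
Insert 13:
  append 13 at index 7 → [-39, -36, -23, 29, -3, -15, 13] (no swap needed)
Insert -48:
  append -48 at index 8 → [-39, -36, -23, 29, -3, -15, 13, -48]
  -48 < parent 29 at index 4, swap → [-39, -36, -23, -48, -3, -15, 13, 29]
  -48 < parent -36 at index 2, swap → [-39, -48, -23, -36, -3, -15, 13, 29]
  -48 < parent -39 at index 1, swap → [-48, -39, -23, -36, -3, -15, 13, 29]
resulting array: [-48, -39, -23, -36, -3, -15, 13, 29]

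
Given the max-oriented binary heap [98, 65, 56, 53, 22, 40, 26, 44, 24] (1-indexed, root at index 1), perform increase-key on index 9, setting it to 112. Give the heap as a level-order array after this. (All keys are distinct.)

[112, 98, 56, 65, 22, 40, 26, 44, 53]

set index 9 from 24 to 112 → [98, 65, 56, 53, 22, 40, 26, 44, 112]
112 > parent 53 at index 4, swap → [98, 65, 56, 112, 22, 40, 26, 44, 53]
112 > parent 65 at index 2, swap → [98, 112, 56, 65, 22, 40, 26, 44, 53]
112 > parent 98 at index 1, swap → [112, 98, 56, 65, 22, 40, 26, 44, 53]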